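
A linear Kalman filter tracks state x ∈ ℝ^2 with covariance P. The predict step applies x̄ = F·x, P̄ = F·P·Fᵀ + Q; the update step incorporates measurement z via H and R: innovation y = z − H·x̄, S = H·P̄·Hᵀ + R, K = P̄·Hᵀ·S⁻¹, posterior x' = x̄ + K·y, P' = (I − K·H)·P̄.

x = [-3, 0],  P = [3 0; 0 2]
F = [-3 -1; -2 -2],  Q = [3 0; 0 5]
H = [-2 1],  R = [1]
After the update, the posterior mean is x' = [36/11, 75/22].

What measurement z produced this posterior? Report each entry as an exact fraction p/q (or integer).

x̄ = F·x = [9, 6]
P̄ = F·P·Fᵀ + Q = [32 22; 22 25]
S = H·P̄·Hᵀ + R = [66]
K = P̄·Hᵀ·S⁻¹ = [-7/11; -19/66]
x' − x̄ = [-63/11, -57/22] = K·y
y = (KᵀK)⁻¹·Kᵀ·(x' − x̄) = [9]
z = y + H·x̄ = [9] + [-12] = [-3]

z = [-3]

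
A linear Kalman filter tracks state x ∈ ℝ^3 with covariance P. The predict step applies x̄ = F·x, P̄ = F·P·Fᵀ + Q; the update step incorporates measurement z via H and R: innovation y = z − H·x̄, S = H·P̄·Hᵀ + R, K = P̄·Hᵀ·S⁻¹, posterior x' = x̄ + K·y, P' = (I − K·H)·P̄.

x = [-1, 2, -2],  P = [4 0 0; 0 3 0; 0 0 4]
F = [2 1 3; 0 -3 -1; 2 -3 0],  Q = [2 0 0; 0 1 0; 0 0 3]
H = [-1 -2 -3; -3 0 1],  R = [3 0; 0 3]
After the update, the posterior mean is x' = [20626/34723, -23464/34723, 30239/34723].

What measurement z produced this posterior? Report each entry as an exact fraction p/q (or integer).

x̄ = F·x = [-6, -4, -8]
P̄ = F·P·Fᵀ + Q = [57 -21 7; -21 32 27; 7 27 46]
S = H·P̄·Hᵀ + R = [884 -91; -91 520]
K = P̄·Hᵀ·S⁻¹ = [-2588/34723 -11404/34723; -4330/34723 404/2671; -7785/34723 307/34723]
x' − x̄ = [228964/34723, 115428/34723, 308023/34723] = K·y
y = (KᵀK)⁻¹·Kᵀ·(x' − x̄) = [-40, -11]
z = y + H·x̄ = [-40, -11] + [38, 10] = [-2, -1]

z = [-2, -1]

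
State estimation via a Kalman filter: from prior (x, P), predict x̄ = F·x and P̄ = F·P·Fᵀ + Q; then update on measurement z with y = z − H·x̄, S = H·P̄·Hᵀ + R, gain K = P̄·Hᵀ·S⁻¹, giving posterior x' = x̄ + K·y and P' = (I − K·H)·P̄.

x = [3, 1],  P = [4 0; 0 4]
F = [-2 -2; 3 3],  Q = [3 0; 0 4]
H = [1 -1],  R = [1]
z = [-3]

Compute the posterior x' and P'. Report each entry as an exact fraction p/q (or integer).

x̄ = F·x = [-8, 12]
P̄ = F·P·Fᵀ + Q = [35 -48; -48 76]
y = z − H·x̄ = [17]
S = H·P̄·Hᵀ + R = [208]
K = P̄·Hᵀ·S⁻¹ = [83/208; -31/52]
x' = x̄ + K·y = [-253/208, 97/52]
P' = (I − K·H)·P̄ = [391/208 77/52; 77/52 27/13]

x' = [-253/208, 97/52]
P' = [391/208 77/52; 77/52 27/13]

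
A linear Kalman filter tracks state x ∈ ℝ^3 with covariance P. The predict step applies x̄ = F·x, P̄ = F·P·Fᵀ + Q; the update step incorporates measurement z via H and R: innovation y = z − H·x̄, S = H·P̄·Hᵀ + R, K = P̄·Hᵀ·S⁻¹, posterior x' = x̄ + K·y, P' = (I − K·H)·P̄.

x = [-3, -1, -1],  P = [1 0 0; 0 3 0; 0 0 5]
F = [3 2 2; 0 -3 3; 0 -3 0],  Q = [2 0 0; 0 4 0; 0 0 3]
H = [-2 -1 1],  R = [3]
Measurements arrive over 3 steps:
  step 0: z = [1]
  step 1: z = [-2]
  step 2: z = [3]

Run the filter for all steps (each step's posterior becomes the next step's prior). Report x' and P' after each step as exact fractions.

step 0: x̄ = F·x = [-13, 0, 3]
step 0: P̄ = F·P·Fᵀ + Q = [43 12 -18; 12 76 27; -18 27 30]
step 0: y = z − H·x̄ = [-28]
step 0: S = H·P̄·Hᵀ + R = [347]
step 0: K = P̄·Hᵀ·S⁻¹ = [-116/347; -73/347; 39/347]
step 0: x' = x̄ + K·y = [-1263/347, 2044/347, -51/347]
step 0: P' = (I − K·H)·P̄ = [1465/347 -4304/347 -1722/347; -4304/347 21043/347 12216/347; -1722/347 12216/347 8889/347]
step 1: x̄ = F·x = [197/347, -6285/347, -6132/347]
step 1: P̄ = F·P·Fᵀ + Q = [159023/347 -49686/347 -160818/347; -49686/347 50888/347 79443/347; -160818/347 79443/347 190428/347]
step 1: y = z − H·x̄ = [-453/347]
step 1: S = H·P̄·Hᵀ + R = [1164091/347]
step 1: K = P̄·Hᵀ·S⁻¹ = [-429178/1164091; 127927/1164091; 432621/1164091]
step 1: x' = x̄ + K·y = [1221163/1164091, -21251478/1164091, -21135975/1164091]
step 1: P' = (I − K·H)·P̄ = [2661347/1164091 -8459860/1164091 -4424700/1164091; -8459860/1164091 123553157/1164091 107017218/1164091; -4424700/1164091 107017218/1164091 99465681/1164091]
step 2: x̄ = F·x = [-81111417/1164091, 346509/1164091, 63754434/1164091]
step 2: P̄ = F·P·Fᵀ + Q = [1619878681/1164091 -108208416/1164091 -1307283510/1164091; -108208416/1164091 85515982/1164091 148823451/1164091; -1307283510/1164091 148823451/1164091 1115470686/1164091]
step 2: y = z − H·x̄ = [-222138486/1164091]
step 2: S = H·P̄·Hᵀ + R = [12182647139/1164091]
step 2: K = P̄·Hᵀ·S⁻¹ = [-4438832456/12182647139; 279724301/12182647139; 3581214255/12182647139]
step 2: x' = x̄ + K·y = [-1817942817/12182647139, -49752240885/12182647139, -16173769644/12182647139]
step 2: P' = (I − K·H)·P̄ = [26782103953/12182647139 -65815854248/12182647139 -25568143710/12182647139; -65815854248/12182647139 827740570867/12182647139 696948035274/12182647139; -25568143710/12182647139 696948035274/12182647139 656555390619/12182647139]

step 0: x' = [-1263/347, 2044/347, -51/347], P' = [1465/347 -4304/347 -1722/347; -4304/347 21043/347 12216/347; -1722/347 12216/347 8889/347]
step 1: x' = [1221163/1164091, -21251478/1164091, -21135975/1164091], P' = [2661347/1164091 -8459860/1164091 -4424700/1164091; -8459860/1164091 123553157/1164091 107017218/1164091; -4424700/1164091 107017218/1164091 99465681/1164091]
step 2: x' = [-1817942817/12182647139, -49752240885/12182647139, -16173769644/12182647139], P' = [26782103953/12182647139 -65815854248/12182647139 -25568143710/12182647139; -65815854248/12182647139 827740570867/12182647139 696948035274/12182647139; -25568143710/12182647139 696948035274/12182647139 656555390619/12182647139]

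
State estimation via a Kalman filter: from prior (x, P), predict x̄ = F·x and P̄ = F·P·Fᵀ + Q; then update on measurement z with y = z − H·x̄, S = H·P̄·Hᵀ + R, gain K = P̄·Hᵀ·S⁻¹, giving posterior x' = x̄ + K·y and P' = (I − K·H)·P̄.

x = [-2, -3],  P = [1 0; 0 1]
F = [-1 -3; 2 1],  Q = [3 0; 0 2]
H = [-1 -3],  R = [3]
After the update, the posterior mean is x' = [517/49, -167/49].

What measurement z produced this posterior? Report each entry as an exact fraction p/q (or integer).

x̄ = F·x = [11, -7]
P̄ = F·P·Fᵀ + Q = [13 -5; -5 7]
S = H·P̄·Hᵀ + R = [49]
K = P̄·Hᵀ·S⁻¹ = [2/49; -16/49]
x' − x̄ = [-22/49, 176/49] = K·y
y = (KᵀK)⁻¹·Kᵀ·(x' − x̄) = [-11]
z = y + H·x̄ = [-11] + [10] = [-1]

z = [-1]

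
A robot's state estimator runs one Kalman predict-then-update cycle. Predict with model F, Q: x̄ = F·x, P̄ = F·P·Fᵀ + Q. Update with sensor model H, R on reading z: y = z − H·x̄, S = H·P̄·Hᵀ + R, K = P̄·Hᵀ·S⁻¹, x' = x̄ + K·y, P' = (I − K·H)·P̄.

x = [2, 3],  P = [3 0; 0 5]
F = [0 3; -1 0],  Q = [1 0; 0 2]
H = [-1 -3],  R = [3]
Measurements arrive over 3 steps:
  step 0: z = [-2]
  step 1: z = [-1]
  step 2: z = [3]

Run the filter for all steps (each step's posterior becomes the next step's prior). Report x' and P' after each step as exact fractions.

step 0: x' = [400/47, -203/94], P' = [1104/47 -345/47; -345/47 245/94]
step 1: x' = [43993/36565, -5579/36565], P' = [124041/36565 -32838/36565; -32838/36565 20204/36565]
step 2: x' = [-684540/2693719, -2504560/2693719], P' = [8865678/2693719 -2441283/2693719; -2441283/2693719 1503788/2693719]

step 0: x̄ = F·x = [9, -2]
step 0: P̄ = F·P·Fᵀ + Q = [46 0; 0 5]
step 0: y = z − H·x̄ = [1]
step 0: S = H·P̄·Hᵀ + R = [94]
step 0: K = P̄·Hᵀ·S⁻¹ = [-23/47; -15/94]
step 0: x' = x̄ + K·y = [400/47, -203/94]
step 0: P' = (I − K·H)·P̄ = [1104/47 -345/47; -345/47 245/94]
step 1: x̄ = F·x = [-609/94, -400/47]
step 1: P̄ = F·P·Fᵀ + Q = [2299/94 1035/47; 1035/47 1198/47]
step 1: y = z − H·x̄ = [-3103/94]
step 1: S = H·P̄·Hᵀ + R = [36565/94]
step 1: K = P̄·Hᵀ·S⁻¹ = [-8509/36565; -9258/36565]
step 1: x' = x̄ + K·y = [43993/36565, -5579/36565]
step 1: P' = (I − K·H)·P̄ = [124041/36565 -32838/36565; -32838/36565 20204/36565]
step 2: x̄ = F·x = [-16737/36565, -43993/36565]
step 2: P̄ = F·P·Fᵀ + Q = [218401/36565 98514/36565; 98514/36565 197171/36565]
step 2: y = z − H·x̄ = [-39021/36565]
step 2: S = H·P̄·Hᵀ + R = [2693719/36565]
step 2: K = P̄·Hᵀ·S⁻¹ = [-513943/2693719; -690027/2693719]
step 2: x' = x̄ + K·y = [-684540/2693719, -2504560/2693719]
step 2: P' = (I − K·H)·P̄ = [8865678/2693719 -2441283/2693719; -2441283/2693719 1503788/2693719]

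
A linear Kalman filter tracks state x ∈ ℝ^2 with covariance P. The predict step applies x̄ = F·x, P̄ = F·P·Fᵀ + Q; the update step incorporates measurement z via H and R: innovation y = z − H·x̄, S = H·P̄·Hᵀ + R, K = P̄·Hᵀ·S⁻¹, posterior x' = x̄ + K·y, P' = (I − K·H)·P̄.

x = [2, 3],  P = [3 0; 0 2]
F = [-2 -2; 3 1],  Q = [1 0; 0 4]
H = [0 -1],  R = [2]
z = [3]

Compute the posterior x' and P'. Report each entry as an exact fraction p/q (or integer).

x̄ = F·x = [-10, 9]
P̄ = F·P·Fᵀ + Q = [21 -22; -22 33]
y = z − H·x̄ = [12]
S = H·P̄·Hᵀ + R = [35]
K = P̄·Hᵀ·S⁻¹ = [22/35; -33/35]
x' = x̄ + K·y = [-86/35, -81/35]
P' = (I − K·H)·P̄ = [251/35 -44/35; -44/35 66/35]

x' = [-86/35, -81/35]
P' = [251/35 -44/35; -44/35 66/35]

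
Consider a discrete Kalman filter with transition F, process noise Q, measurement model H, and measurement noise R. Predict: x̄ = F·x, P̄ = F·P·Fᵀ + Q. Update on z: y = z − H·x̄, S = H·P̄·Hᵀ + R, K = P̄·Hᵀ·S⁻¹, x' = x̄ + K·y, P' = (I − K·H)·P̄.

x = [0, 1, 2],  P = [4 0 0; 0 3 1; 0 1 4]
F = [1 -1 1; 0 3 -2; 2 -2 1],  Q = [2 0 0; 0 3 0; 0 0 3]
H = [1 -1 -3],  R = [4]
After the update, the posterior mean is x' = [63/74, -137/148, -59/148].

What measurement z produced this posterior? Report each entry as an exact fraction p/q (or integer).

z = [3]

x̄ = F·x = [1, -1, 0]
P̄ = F·P·Fᵀ + Q = [11 -12 15; -12 34 -19; 15 -19 31]
S = H·P̄·Hᵀ + R = [148]
K = P̄·Hᵀ·S⁻¹ = [-11/74; 11/148; -59/148]
x' − x̄ = [-11/74, 11/148, -59/148] = K·y
y = (KᵀK)⁻¹·Kᵀ·(x' − x̄) = [1]
z = y + H·x̄ = [1] + [2] = [3]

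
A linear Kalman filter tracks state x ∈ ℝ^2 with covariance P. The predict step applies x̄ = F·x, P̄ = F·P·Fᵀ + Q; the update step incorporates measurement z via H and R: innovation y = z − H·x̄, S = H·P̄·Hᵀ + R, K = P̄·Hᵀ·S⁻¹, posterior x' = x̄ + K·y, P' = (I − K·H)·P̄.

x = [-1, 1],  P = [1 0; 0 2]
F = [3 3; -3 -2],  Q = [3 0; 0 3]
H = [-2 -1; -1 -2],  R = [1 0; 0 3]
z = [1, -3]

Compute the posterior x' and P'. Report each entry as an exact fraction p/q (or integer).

x̄ = F·x = [0, 1]
P̄ = F·P·Fᵀ + Q = [30 -21; -21 20]
y = z − H·x̄ = [2, -1]
S = H·P̄·Hᵀ + R = [57 -5; -5 29]
K = P̄·Hᵀ·S⁻¹ = [-1071/1628 489/1628; 543/1628 -973/1628]
x' = x̄ + K·y = [-2631/1628, 3687/1628]
P' = (I − K·H)·P̄ = [1203/1628 -1335/1628; -1335/1628 2127/1628]

x' = [-2631/1628, 3687/1628]
P' = [1203/1628 -1335/1628; -1335/1628 2127/1628]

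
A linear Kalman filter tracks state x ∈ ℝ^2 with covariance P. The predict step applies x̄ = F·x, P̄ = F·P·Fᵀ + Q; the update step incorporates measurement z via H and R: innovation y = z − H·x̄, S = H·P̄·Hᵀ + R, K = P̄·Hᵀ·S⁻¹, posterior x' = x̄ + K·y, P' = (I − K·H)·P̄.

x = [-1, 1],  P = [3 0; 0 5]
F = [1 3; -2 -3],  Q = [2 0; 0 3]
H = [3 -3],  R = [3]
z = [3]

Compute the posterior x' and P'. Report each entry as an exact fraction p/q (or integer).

x̄ = F·x = [2, -1]
P̄ = F·P·Fᵀ + Q = [50 -51; -51 60]
y = z − H·x̄ = [-6]
S = H·P̄·Hᵀ + R = [1911]
K = P̄·Hᵀ·S⁻¹ = [101/637; -111/637]
x' = x̄ + K·y = [668/637, 29/637]
P' = (I − K·H)·P̄ = [1247/637 1146/637; 1146/637 1257/637]

x' = [668/637, 29/637]
P' = [1247/637 1146/637; 1146/637 1257/637]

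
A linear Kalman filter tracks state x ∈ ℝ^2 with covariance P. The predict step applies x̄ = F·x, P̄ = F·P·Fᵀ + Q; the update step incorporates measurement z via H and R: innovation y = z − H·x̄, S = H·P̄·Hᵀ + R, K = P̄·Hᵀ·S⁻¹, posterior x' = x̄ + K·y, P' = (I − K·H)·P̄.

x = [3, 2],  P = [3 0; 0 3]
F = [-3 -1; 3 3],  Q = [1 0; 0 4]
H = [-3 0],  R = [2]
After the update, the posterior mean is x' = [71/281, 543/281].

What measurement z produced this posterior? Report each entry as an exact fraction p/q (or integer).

x̄ = F·x = [-11, 15]
P̄ = F·P·Fᵀ + Q = [31 -36; -36 58]
S = H·P̄·Hᵀ + R = [281]
K = P̄·Hᵀ·S⁻¹ = [-93/281; 108/281]
x' − x̄ = [3162/281, -3672/281] = K·y
y = (KᵀK)⁻¹·Kᵀ·(x' − x̄) = [-34]
z = y + H·x̄ = [-34] + [33] = [-1]

z = [-1]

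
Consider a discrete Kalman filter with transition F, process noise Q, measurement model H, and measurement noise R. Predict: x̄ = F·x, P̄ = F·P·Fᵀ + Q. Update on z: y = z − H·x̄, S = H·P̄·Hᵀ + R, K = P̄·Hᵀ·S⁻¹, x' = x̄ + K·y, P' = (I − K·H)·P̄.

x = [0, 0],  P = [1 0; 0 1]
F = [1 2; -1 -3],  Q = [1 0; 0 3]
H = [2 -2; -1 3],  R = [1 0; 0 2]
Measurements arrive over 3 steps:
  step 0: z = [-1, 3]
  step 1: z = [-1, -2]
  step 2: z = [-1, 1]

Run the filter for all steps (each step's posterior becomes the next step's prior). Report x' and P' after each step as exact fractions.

step 0: x' = [43/179, 798/895], P' = [101/179 61/179; 61/179 287/895]
step 1: x' = [-413963/507977, -320131/507977], P' = [284296/507977 171576/507977; 171576/507977 161726/507977]
step 2: x' = [-5175514/14322915, 2861837/14322915], P' = [6411275/11458332 19347223/57291660; 19347223/57291660 18238207/57291660]

step 0: x̄ = F·x = [0, 0]
step 0: P̄ = F·P·Fᵀ + Q = [6 -7; -7 13]
step 0: y = z − H·x̄ = [-1, 3]
step 0: S = H·P̄·Hᵀ + R = [133 -146; -146 167]
step 0: K = P̄·Hᵀ·S⁻¹ = [80/179 41/179; 36/895 278/895]
step 0: x' = x̄ + K·y = [43/179, 798/895]
step 0: P' = (I − K·H)·P̄ = [101/179 61/179; 61/179 287/895]
step 1: x̄ = F·x = [1811/895, -2609/895]
step 1: P̄ = F·P·Fᵀ + Q = [3768/895 -3752/895; -3752/895 7603/895]
step 1: y = z − H·x̄ = [-1947/179, 7848/895]
step 1: S = H·P̄·Hᵀ + R = [15279/179 -16634/179; -16634/179 96497/895]
step 1: K = P̄·Hᵀ·S⁻¹ = [225440/507977 115216/507977; 19700/507977 156801/507977]
step 1: x' = x̄ + K·y = [-413963/507977, -320131/507977]
step 1: P' = (I − K·H)·P̄ = [284296/507977 171576/507977; 171576/507977 161726/507977]
step 2: x̄ = F·x = [-1054225/507977, 1374356/507977]
step 2: P̄ = F·P·Fᵀ + Q = [2125481/507977 -2112532/507977; -2112532/507977 4293217/507977]
step 2: y = z − H·x̄ = [4349185/507977, -4669316/507977]
step 2: S = H·P̄·Hᵀ + R = [43083025/507977 -46910520/507977; -46910520/507977 54455580/507977]
step 2: K = P̄·Hᵀ·S⁻¹ = [706064/1591435 12992647/57291660; 61612/1591435 17683699/57291660]
step 2: x' = x̄ + K·y = [-5175514/14322915, 2861837/14322915]
step 2: P' = (I − K·H)·P̄ = [6411275/11458332 19347223/57291660; 19347223/57291660 18238207/57291660]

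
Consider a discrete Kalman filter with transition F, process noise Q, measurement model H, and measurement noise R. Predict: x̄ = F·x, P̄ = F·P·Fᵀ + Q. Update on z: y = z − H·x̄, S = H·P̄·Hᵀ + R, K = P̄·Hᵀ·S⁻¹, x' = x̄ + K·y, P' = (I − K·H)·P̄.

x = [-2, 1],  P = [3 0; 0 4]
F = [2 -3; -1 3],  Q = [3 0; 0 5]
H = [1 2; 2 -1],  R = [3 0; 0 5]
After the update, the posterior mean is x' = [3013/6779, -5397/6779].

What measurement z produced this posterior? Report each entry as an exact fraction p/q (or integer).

x̄ = F·x = [-7, 5]
P̄ = F·P·Fᵀ + Q = [51 -42; -42 44]
S = H·P̄·Hᵀ + R = [62 -112; -112 421]
K = P̄·Hᵀ·S⁻¹ = [2235/13558 2616/6779; 2515/6779 -1392/6779]
x' − x̄ = [50466/6779, -39292/6779] = K·y
y = (KᵀK)⁻¹·Kᵀ·(x' − x̄) = [-4, 21]
z = y + H·x̄ = [-4, 21] + [3, -19] = [-1, 2]

z = [-1, 2]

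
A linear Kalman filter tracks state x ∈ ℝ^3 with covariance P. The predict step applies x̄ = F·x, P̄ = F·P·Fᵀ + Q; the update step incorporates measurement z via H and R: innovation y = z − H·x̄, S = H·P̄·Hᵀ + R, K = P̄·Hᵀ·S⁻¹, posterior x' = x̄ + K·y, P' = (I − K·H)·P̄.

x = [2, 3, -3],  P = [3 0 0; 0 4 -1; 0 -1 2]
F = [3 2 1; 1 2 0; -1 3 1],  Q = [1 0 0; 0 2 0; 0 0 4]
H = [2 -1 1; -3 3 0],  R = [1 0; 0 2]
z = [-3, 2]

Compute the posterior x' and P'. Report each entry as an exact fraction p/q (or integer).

x' = [1172/951, 1837/951, -6445/1902]
P' = [3718/951 7267/1902 -13621/3804; 7267/1902 15025/3804 -24937/7608; -13621/3804 -24937/7608 67741/15216]

x̄ = F·x = [9, 8, 4]
P̄ = F·P·Fᵀ + Q = [42 23 12; 23 21 19; 12 19 39]
y = z − H·x̄ = [-17, 5]
S = H·P̄·Hᵀ + R = [147 -87; -87 155]
K = P̄·Hᵀ·S⁻¹ = [1589/3804 -169/1268; 3149/7608 491/2536; 8647/15216 2305/5072]
x' = x̄ + K·y = [1172/951, 1837/951, -6445/1902]
P' = (I − K·H)·P̄ = [3718/951 7267/1902 -13621/3804; 7267/1902 15025/3804 -24937/7608; -13621/3804 -24937/7608 67741/15216]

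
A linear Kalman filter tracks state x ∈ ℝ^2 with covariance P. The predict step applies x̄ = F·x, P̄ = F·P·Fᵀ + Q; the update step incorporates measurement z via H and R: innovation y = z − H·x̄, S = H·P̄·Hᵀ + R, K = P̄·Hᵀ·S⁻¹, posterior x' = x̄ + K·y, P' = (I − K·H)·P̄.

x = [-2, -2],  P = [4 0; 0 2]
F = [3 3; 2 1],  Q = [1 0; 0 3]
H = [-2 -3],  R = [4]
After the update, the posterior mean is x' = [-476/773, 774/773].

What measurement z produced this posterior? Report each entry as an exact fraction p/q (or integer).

x̄ = F·x = [-12, -6]
P̄ = F·P·Fᵀ + Q = [55 30; 30 21]
S = H·P̄·Hᵀ + R = [773]
K = P̄·Hᵀ·S⁻¹ = [-200/773; -123/773]
x' − x̄ = [8800/773, 5412/773] = K·y
y = (KᵀK)⁻¹·Kᵀ·(x' − x̄) = [-44]
z = y + H·x̄ = [-44] + [42] = [-2]

z = [-2]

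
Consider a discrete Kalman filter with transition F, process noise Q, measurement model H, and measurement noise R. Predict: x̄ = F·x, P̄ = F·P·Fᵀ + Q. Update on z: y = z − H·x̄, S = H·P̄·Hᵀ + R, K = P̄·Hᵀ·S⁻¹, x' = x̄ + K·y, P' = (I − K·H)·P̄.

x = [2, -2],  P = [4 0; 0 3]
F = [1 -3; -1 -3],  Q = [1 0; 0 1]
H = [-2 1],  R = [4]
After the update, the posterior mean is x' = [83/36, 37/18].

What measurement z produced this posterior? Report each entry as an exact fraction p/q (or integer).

z = [-2]

x̄ = F·x = [8, 4]
P̄ = F·P·Fᵀ + Q = [32 23; 23 32]
S = H·P̄·Hᵀ + R = [72]
K = P̄·Hᵀ·S⁻¹ = [-41/72; -7/36]
x' − x̄ = [-205/36, -35/18] = K·y
y = (KᵀK)⁻¹·Kᵀ·(x' − x̄) = [10]
z = y + H·x̄ = [10] + [-12] = [-2]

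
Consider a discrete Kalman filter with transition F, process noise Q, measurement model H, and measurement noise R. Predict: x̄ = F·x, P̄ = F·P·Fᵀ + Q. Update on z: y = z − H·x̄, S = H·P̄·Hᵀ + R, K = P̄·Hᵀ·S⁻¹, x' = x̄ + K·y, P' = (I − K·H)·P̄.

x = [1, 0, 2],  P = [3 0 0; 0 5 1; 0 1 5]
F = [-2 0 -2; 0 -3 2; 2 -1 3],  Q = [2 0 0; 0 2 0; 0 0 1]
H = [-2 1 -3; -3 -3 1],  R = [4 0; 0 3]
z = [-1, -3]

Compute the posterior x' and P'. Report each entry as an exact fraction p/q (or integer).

x' = [-38749/19302, 155471/38604, 39931/12868]
P' = [111889/9651 -308909/19302 -86965/6434; -308909/19302 871147/38604 244043/12868; -86965/6434 244043/12868 209841/12868]

x̄ = F·x = [-6, 4, 8]
P̄ = F·P·Fᵀ + Q = [34 -14 -40; -14 55 34; -40 34 57]
y = z − H·x̄ = [7, -17]
S = H·P̄·Hᵀ + R = [80 -114; -114 645]
K = P̄·Hᵀ·S⁻¹ = [2185/6434 -917/9651; -7467/12868 -4643/19302; -9405/12868 -83/6434]
x' = x̄ + K·y = [-38749/19302, 155471/38604, 39931/12868]
P' = (I − K·H)·P̄ = [111889/9651 -308909/19302 -86965/6434; -308909/19302 871147/38604 244043/12868; -86965/6434 244043/12868 209841/12868]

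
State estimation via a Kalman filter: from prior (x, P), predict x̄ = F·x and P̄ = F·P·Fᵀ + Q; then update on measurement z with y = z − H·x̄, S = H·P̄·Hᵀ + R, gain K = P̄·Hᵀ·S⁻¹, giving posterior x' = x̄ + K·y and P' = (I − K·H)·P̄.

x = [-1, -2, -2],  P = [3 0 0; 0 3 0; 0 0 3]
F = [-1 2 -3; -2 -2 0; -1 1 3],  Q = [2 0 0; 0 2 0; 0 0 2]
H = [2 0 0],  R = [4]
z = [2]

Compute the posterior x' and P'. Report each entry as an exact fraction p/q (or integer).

x' = [47/45, 94/15, -31/5]
P' = [44/45 -2/15 -2/5; -2/15 126/5 -12/5; -2/5 -12/5 139/5]

x̄ = F·x = [3, 6, -7]
P̄ = F·P·Fᵀ + Q = [44 -6 -18; -6 26 0; -18 0 35]
y = z − H·x̄ = [-4]
S = H·P̄·Hᵀ + R = [180]
K = P̄·Hᵀ·S⁻¹ = [22/45; -1/15; -1/5]
x' = x̄ + K·y = [47/45, 94/15, -31/5]
P' = (I − K·H)·P̄ = [44/45 -2/15 -2/5; -2/15 126/5 -12/5; -2/5 -12/5 139/5]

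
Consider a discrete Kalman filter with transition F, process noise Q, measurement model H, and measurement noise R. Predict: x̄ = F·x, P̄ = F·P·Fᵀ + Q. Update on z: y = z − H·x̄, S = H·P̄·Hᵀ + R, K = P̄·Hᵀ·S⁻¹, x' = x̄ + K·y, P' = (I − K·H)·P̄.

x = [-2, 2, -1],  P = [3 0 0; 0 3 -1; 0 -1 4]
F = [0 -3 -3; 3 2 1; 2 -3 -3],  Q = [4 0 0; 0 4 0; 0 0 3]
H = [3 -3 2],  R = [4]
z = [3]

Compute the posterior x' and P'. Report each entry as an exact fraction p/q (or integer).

x' = [-489/1013, -4722/1013, -4847/1013]
P' = [4637/1013 8427/1013 5985/1013; 8427/1013 23957/1013 23097/1013; 5985/1013 23097/1013 25932/1013]

x̄ = F·x = [-3, -3, -7]
P̄ = F·P·Fᵀ + Q = [49 -21 45; -21 43 -3; 45 -3 60]
y = z − H·x̄ = [17]
S = H·P̄·Hᵀ + R = [2026]
K = P̄·Hᵀ·S⁻¹ = [150/1013; -99/1013; 132/1013]
x' = x̄ + K·y = [-489/1013, -4722/1013, -4847/1013]
P' = (I − K·H)·P̄ = [4637/1013 8427/1013 5985/1013; 8427/1013 23957/1013 23097/1013; 5985/1013 23097/1013 25932/1013]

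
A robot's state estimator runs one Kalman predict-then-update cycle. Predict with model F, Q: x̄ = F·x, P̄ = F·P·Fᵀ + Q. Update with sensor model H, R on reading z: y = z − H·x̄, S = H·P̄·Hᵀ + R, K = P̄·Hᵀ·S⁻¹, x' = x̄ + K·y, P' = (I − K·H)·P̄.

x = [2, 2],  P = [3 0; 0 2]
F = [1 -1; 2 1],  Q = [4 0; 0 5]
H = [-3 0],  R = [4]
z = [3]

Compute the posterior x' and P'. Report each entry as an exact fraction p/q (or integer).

x' = [-81/85, 474/85]
P' = [36/85 16/85; 16/85 1471/85]

x̄ = F·x = [0, 6]
P̄ = F·P·Fᵀ + Q = [9 4; 4 19]
y = z − H·x̄ = [3]
S = H·P̄·Hᵀ + R = [85]
K = P̄·Hᵀ·S⁻¹ = [-27/85; -12/85]
x' = x̄ + K·y = [-81/85, 474/85]
P' = (I − K·H)·P̄ = [36/85 16/85; 16/85 1471/85]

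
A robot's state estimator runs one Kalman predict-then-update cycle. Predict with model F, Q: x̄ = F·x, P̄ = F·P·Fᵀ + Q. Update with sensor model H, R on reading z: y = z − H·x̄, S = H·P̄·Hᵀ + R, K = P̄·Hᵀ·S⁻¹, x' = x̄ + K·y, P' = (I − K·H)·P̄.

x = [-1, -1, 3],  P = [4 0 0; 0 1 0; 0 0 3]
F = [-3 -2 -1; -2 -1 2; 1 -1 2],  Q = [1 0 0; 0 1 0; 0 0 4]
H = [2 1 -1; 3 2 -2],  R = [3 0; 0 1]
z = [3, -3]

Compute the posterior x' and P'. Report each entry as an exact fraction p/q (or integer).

x̄ = F·x = [2, 9, 6]
P̄ = F·P·Fᵀ + Q = [44 20 -16; 20 30 5; -16 5 21]
y = z − H·x̄ = [-4, -15]
S = H·P̄·Hᵀ + R = [364 598; 598 993]
K = P̄·Hᵀ·S⁻¹ = [285/962 1/37; -95/296 45/148; 22/481 -4/37]
x' = x̄ + K·y = [197/481, 847/148, 3578/481]
P' = (I − K·H)·P̄ = [842/481 -165/74 184/481; -165/74 5155/296 515/37; 184/481 515/37 6997/481]

x' = [197/481, 847/148, 3578/481]
P' = [842/481 -165/74 184/481; -165/74 5155/296 515/37; 184/481 515/37 6997/481]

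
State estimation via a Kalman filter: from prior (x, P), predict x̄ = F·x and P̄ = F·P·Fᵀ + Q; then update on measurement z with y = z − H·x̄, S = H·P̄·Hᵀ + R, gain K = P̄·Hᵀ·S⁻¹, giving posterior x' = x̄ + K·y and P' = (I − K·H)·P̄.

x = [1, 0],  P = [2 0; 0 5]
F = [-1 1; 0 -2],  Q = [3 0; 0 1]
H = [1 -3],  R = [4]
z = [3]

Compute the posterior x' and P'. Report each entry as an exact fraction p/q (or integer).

x̄ = F·x = [-1, 0]
P̄ = F·P·Fᵀ + Q = [10 -10; -10 21]
y = z − H·x̄ = [4]
S = H·P̄·Hᵀ + R = [263]
K = P̄·Hᵀ·S⁻¹ = [40/263; -73/263]
x' = x̄ + K·y = [-103/263, -292/263]
P' = (I − K·H)·P̄ = [1030/263 290/263; 290/263 194/263]

x' = [-103/263, -292/263]
P' = [1030/263 290/263; 290/263 194/263]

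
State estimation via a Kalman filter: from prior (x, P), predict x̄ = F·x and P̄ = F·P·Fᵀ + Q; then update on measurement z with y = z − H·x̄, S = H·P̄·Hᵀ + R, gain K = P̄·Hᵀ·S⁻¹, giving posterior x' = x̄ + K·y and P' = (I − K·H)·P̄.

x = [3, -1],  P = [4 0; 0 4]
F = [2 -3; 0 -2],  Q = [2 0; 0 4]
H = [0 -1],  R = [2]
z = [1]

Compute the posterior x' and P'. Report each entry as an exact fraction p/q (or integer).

x̄ = F·x = [9, 2]
P̄ = F·P·Fᵀ + Q = [54 24; 24 20]
y = z − H·x̄ = [3]
S = H·P̄·Hᵀ + R = [22]
K = P̄·Hᵀ·S⁻¹ = [-12/11; -10/11]
x' = x̄ + K·y = [63/11, -8/11]
P' = (I − K·H)·P̄ = [306/11 24/11; 24/11 20/11]

x' = [63/11, -8/11]
P' = [306/11 24/11; 24/11 20/11]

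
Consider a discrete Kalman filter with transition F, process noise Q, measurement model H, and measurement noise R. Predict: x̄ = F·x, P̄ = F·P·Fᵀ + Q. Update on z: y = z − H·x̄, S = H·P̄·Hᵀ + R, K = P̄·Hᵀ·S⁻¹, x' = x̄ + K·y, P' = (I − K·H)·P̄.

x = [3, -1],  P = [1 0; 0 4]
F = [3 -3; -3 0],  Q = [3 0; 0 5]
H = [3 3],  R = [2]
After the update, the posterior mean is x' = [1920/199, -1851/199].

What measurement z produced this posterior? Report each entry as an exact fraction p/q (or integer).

z = [1]

x̄ = F·x = [12, -9]
P̄ = F·P·Fᵀ + Q = [48 -9; -9 14]
S = H·P̄·Hᵀ + R = [398]
K = P̄·Hᵀ·S⁻¹ = [117/398; 15/398]
x' − x̄ = [-468/199, -60/199] = K·y
y = (KᵀK)⁻¹·Kᵀ·(x' − x̄) = [-8]
z = y + H·x̄ = [-8] + [9] = [1]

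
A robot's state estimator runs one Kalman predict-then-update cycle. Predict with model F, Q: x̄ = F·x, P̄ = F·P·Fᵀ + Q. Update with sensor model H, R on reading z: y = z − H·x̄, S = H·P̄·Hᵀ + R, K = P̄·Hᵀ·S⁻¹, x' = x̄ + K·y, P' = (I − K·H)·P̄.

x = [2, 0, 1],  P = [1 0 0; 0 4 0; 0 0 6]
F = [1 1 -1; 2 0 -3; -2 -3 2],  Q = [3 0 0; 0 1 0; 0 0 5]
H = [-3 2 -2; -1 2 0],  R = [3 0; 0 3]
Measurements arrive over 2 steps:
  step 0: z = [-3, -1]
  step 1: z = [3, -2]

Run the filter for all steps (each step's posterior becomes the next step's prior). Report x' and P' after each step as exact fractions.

step 0: x̄ = F·x = [1, 1, -2]
step 0: P̄ = F·P·Fᵀ + Q = [14 20 -26; 20 59 -40; -26 -40 69]
step 0: y = z − H·x̄ = [-6, -2]
step 0: S = H·P̄·Hᵀ + R = [409 226; 226 173]
step 0: K = P̄·Hᵀ·S⁻¹ = [2774/19681 -666/19681; 1726/19681 8894/19681; -12016/19681 9554/19681]
step 0: x' = x̄ + K·y = [4369/19681, -8463/19681, 13626/19681]
step 0: P' = (I − K·H)·P̄ = [154150/19681 76076/19681 -159310/19681; 76076/19681 51379/19681 -65324/19681; -159310/19681 -65324/19681 191665/19681]
step 1: x̄ = F·x = [-17720/19681, -32140/19681, 43903/19681]
step 1: P̄ = F·P·Fᵀ + Q = [1057657/19681 2027969/19681 -2190007/19681; 2027969/19681 4272986/19681 -4404062/19681; -2190007/19681 -4404062/19681 4915356/19681]
step 1: y = z − H·x̄ = [157969/19681, 7198/19681]
step 1: S = H·P̄·Hᵀ + R = [30948108/19681 17277397/19681; 17277397/19681 10096768/19681]
step 1: K = P̄·Hᵀ·S⁻¹ = [67913571/709690535 94533411/709690535; 59872881/709690535 355689811/709690535; -381697591/709690535 187973599/709690535]
step 1: x' = x̄ + K·y = [-59297083/709690535, -548302393/709690535, -1411808812/709690535]
step 1: P' = (I − K·H)·P̄ = [5576119013/709690535 2929859623/709690535 -5536189253/709690535; 2929859623/709690535 1998464528/709690535 -2486134228/709690535; -5536189253/709690535 -2486134228/709690535 6390696038/709690535]

step 0: x' = [4369/19681, -8463/19681, 13626/19681], P' = [154150/19681 76076/19681 -159310/19681; 76076/19681 51379/19681 -65324/19681; -159310/19681 -65324/19681 191665/19681]
step 1: x' = [-59297083/709690535, -548302393/709690535, -1411808812/709690535], P' = [5576119013/709690535 2929859623/709690535 -5536189253/709690535; 2929859623/709690535 1998464528/709690535 -2486134228/709690535; -5536189253/709690535 -2486134228/709690535 6390696038/709690535]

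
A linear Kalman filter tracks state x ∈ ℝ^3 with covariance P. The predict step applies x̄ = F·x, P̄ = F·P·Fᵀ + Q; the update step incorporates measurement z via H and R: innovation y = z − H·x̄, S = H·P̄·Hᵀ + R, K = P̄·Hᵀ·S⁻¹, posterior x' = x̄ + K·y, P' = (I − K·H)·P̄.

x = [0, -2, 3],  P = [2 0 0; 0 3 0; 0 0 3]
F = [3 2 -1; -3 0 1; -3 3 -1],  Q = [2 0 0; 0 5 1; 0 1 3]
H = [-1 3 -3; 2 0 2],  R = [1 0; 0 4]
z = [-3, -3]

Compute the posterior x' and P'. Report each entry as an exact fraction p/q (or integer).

x̄ = F·x = [-7, 3, -9]
P̄ = F·P·Fᵀ + Q = [35 -21 3; -21 26 16; 3 16 51]
y = z − H·x̄ = [-46, 29]
S = H·P̄·Hᵀ + R = [585 -430; -430 372]
K = P̄·Hᵀ·S⁻¹ = [-1781/8180 -155/3272; 917/2045 201/409; 783/4090 837/1636]
x' = x̄ + K·y = [26857/16360, -6902/2045, -24291/8180]
P' = (I − K·H)·P̄ = [125183/8180 -21206/2045 -62979/4090; -21206/2045 16453/2045 23216/2045; -62979/4090 23216/2045 33582/2045]

x' = [26857/16360, -6902/2045, -24291/8180]
P' = [125183/8180 -21206/2045 -62979/4090; -21206/2045 16453/2045 23216/2045; -62979/4090 23216/2045 33582/2045]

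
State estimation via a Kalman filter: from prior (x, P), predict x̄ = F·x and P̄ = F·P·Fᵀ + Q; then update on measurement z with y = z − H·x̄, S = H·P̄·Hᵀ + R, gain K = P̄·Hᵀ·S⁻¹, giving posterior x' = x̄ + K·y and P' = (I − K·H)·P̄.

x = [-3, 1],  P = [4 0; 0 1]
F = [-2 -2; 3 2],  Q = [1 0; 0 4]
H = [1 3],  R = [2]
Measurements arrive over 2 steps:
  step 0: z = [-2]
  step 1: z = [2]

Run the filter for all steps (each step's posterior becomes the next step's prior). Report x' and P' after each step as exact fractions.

step 0: x' = [59/251, -197/251], P' = [1302/251 -476/251; -476/251 228/251]
step 1: x' = [23021/50579, 25461/50579], P' = [169736/50579 -62798/50579; -62798/50579 34134/50579]

step 0: x̄ = F·x = [4, -7]
step 0: P̄ = F·P·Fᵀ + Q = [21 -28; -28 44]
step 0: y = z − H·x̄ = [15]
step 0: S = H·P̄·Hᵀ + R = [251]
step 0: K = P̄·Hᵀ·S⁻¹ = [-63/251; 104/251]
step 0: x' = x̄ + K·y = [59/251, -197/251]
step 0: P' = (I − K·H)·P̄ = [1302/251 -476/251; -476/251 228/251]
step 1: x̄ = F·x = [276/251, -217/251]
step 1: P̄ = F·P·Fᵀ + Q = [2563/251 -3964/251; -3964/251 7922/251]
step 1: y = z − H·x̄ = [877/251]
step 1: S = H·P̄·Hᵀ + R = [50579/251]
step 1: K = P̄·Hᵀ·S⁻¹ = [-9329/50579; 19802/50579]
step 1: x' = x̄ + K·y = [23021/50579, 25461/50579]
step 1: P' = (I − K·H)·P̄ = [169736/50579 -62798/50579; -62798/50579 34134/50579]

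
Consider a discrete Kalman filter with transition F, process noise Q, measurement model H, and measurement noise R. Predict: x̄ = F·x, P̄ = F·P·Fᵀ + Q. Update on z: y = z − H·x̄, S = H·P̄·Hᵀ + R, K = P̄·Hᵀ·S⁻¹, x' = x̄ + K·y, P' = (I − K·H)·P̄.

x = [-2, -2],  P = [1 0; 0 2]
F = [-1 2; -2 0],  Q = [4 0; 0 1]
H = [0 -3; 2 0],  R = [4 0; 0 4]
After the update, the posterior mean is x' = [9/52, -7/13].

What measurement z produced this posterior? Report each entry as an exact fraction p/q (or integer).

x̄ = F·x = [-2, 4]
P̄ = F·P·Fᵀ + Q = [13 2; 2 5]
S = H·P̄·Hᵀ + R = [49 -12; -12 56]
K = P̄·Hᵀ·S⁻¹ = [-3/325 601/1300; -99/325 2/325]
x' − x̄ = [113/52, -59/13] = K·y
y = (KᵀK)⁻¹·Kᵀ·(x' − x̄) = [15, 5]
z = y + H·x̄ = [15, 5] + [-12, -4] = [3, 1]

z = [3, 1]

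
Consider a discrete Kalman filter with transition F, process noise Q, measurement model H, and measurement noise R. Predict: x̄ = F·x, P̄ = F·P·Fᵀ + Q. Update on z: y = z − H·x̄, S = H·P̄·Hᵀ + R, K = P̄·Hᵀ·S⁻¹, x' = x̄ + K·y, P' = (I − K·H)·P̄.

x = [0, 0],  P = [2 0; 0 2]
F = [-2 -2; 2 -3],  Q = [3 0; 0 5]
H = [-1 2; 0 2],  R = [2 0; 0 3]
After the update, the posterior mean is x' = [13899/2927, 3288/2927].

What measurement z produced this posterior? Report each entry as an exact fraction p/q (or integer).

z = [-3, 3]

x̄ = F·x = [0, 0]
P̄ = F·P·Fᵀ + Q = [19 4; 4 31]
S = H·P̄·Hᵀ + R = [129 116; 116 127]
K = P̄·Hᵀ·S⁻¹ = [-2325/2927 2308/2927; 174/2927 1270/2927]
x' − x̄ = [13899/2927, 3288/2927] = K·y
y = (KᵀK)⁻¹·Kᵀ·(x' − x̄) = [-3, 3]
z = y + H·x̄ = [-3, 3] + [0, 0] = [-3, 3]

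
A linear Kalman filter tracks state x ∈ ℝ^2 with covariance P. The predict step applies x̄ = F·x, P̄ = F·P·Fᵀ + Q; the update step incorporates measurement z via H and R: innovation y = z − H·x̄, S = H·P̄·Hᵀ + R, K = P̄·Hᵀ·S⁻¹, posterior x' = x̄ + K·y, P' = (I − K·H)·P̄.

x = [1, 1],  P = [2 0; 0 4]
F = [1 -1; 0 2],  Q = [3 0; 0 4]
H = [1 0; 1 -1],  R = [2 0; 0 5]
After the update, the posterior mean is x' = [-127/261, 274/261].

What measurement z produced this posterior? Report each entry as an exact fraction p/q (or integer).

x̄ = F·x = [0, 2]
P̄ = F·P·Fᵀ + Q = [9 -8; -8 20]
S = H·P̄·Hᵀ + R = [11 17; 17 50]
K = P̄·Hᵀ·S⁻¹ = [161/261 34/261; 76/261 -172/261]
x' − x̄ = [-127/261, -248/261] = K·y
y = (KᵀK)⁻¹·Kᵀ·(x' − x̄) = [-1, 1]
z = y + H·x̄ = [-1, 1] + [0, -2] = [-1, -1]

z = [-1, -1]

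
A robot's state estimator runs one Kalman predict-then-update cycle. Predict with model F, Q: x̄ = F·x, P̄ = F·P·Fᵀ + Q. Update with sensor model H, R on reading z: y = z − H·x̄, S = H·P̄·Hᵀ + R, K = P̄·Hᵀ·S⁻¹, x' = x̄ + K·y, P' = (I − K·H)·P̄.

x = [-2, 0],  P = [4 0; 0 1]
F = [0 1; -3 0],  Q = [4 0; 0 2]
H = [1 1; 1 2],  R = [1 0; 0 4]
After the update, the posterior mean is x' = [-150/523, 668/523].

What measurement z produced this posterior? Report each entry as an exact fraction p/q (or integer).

x̄ = F·x = [0, 6]
P̄ = F·P·Fᵀ + Q = [5 0; 0 38]
S = H·P̄·Hᵀ + R = [44 81; 81 161]
K = P̄·Hᵀ·S⁻¹ = [400/523 -185/523; -38/523 266/523]
x' − x̄ = [-150/523, -2470/523] = K·y
y = (KᵀK)⁻¹·Kᵀ·(x' − x̄) = [-5, -10]
z = y + H·x̄ = [-5, -10] + [6, 12] = [1, 2]

z = [1, 2]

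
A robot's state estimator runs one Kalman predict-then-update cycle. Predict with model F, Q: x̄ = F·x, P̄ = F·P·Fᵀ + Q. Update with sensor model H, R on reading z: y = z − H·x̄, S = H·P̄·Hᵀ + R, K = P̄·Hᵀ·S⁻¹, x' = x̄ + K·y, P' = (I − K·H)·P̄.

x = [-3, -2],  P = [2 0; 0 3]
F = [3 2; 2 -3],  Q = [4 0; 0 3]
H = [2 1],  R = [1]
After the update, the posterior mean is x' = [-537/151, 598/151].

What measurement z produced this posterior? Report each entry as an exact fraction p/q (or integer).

x̄ = F·x = [-13, 0]
P̄ = F·P·Fᵀ + Q = [34 -6; -6 38]
S = H·P̄·Hᵀ + R = [151]
K = P̄·Hᵀ·S⁻¹ = [62/151; 26/151]
x' − x̄ = [1426/151, 598/151] = K·y
y = (KᵀK)⁻¹·Kᵀ·(x' − x̄) = [23]
z = y + H·x̄ = [23] + [-26] = [-3]

z = [-3]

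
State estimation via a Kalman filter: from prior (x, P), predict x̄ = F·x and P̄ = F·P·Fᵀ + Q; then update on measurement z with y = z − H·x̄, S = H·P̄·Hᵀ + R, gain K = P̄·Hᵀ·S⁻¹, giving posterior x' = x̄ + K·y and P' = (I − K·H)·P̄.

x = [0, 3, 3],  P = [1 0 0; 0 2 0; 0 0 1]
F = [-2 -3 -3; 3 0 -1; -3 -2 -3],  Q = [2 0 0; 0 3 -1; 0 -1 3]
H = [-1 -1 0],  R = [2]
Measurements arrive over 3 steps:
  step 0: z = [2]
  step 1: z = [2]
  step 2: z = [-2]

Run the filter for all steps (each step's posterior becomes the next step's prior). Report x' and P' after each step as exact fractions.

step 0: x' = [-31/7, 32/21, -125/21], P' = [81/7 -71/7 89/7; -71/7 223/21 -247/21; 89/7 -247/21 409/21]
step 1: x' = [2887/431, -18039/2155, 23413/2155], P' = [22264/431 -21472/431 40604/431; -21472/431 107626/2155 -198602/2155; 40604/431 -198602/2155 394534/2155]
step 2: x' = [-7289684/1661135, 10553134/1661135, -3181696/237305], P' = [90201518/1661135 -86187338/1661135 24251282/237305; -86187338/1661135 85486808/1661135 -23467432/237305; 24251282/237305 -23467432/237305 48610576/237305]

step 0: x̄ = F·x = [-18, -3, -15]
step 0: P̄ = F·P·Fᵀ + Q = [33 -3 27; -3 13 -7; 27 -7 29]
step 0: y = z − H·x̄ = [-19]
step 0: S = H·P̄·Hᵀ + R = [42]
step 0: K = P̄·Hᵀ·S⁻¹ = [-5/7; -5/21; -10/21]
step 0: x' = x̄ + K·y = [-31/7, 32/21, -125/21]
step 0: P' = (I − K·H)·P̄ = [81/7 -71/7 89/7; -71/7 223/21 -247/21; 89/7 -247/21 409/21]
step 1: x̄ = F·x = [155/7, -22/3, 590/21]
step 1: P̄ = F·P·Fᵀ + Q = [968/7 -44 1336/7; -44 151/3 -257/3; 1336/7 -257/3 6109/21]
step 1: y = z − H·x̄ = [353/21]
step 1: S = H·P̄·Hᵀ + R = [2155/21]
step 1: K = P̄·Hᵀ·S⁻¹ = [-396/431; -133/2155; -2209/2155]
step 1: x' = x̄ + K·y = [2887/431, -18039/2155, 23413/2155]
step 1: P' = (I − K·H)·P̄ = [22264/431 -21472/431 40604/431; -21472/431 107626/2155 -198602/2155; 40604/431 -198602/2155 394534/2155]
step 2: x̄ = F·x = [-44992/2155, 19892/2155, -77466/2155]
step 2: P̄ = F·P·Fᵀ + Q = [2542114/2155 -535024/2155 3535072/2155; -535024/2155 184759/2155 -791597/2155; 3535072/2155 -791597/2155 4972471/2155]
step 2: y = z − H·x̄ = [-5882/431]
step 2: S = H·P̄·Hᵀ + R = [332227/431]
step 2: K = P̄·Hᵀ·S⁻¹ = [-401418/332227; 70053/332227; -78385/47461]
step 2: x' = x̄ + K·y = [-7289684/1661135, 10553134/1661135, -3181696/237305]
step 2: P' = (I − K·H)·P̄ = [90201518/1661135 -86187338/1661135 24251282/237305; -86187338/1661135 85486808/1661135 -23467432/237305; 24251282/237305 -23467432/237305 48610576/237305]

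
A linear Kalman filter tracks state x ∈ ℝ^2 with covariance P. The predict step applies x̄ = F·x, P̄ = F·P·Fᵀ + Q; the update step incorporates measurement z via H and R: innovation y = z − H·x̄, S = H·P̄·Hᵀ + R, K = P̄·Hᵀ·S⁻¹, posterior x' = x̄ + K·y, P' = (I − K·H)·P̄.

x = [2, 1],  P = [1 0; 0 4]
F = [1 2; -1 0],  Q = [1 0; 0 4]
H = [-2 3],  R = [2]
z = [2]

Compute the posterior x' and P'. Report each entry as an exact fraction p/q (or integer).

x' = [-100/131, 10/131]
P' = [837/131 532/131; 532/131 366/131]

x̄ = F·x = [4, -2]
P̄ = F·P·Fᵀ + Q = [18 -1; -1 5]
y = z − H·x̄ = [16]
S = H·P̄·Hᵀ + R = [131]
K = P̄·Hᵀ·S⁻¹ = [-39/131; 17/131]
x' = x̄ + K·y = [-100/131, 10/131]
P' = (I − K·H)·P̄ = [837/131 532/131; 532/131 366/131]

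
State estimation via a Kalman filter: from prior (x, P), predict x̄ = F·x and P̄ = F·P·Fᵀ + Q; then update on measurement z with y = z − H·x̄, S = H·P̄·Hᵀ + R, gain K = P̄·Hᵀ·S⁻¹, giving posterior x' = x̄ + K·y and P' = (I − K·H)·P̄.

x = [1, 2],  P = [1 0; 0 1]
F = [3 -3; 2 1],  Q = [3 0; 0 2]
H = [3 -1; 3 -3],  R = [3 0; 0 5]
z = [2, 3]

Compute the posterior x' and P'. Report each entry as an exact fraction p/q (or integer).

x̄ = F·x = [-3, 4]
P̄ = F·P·Fᵀ + Q = [21 3; 3 7]
y = z − H·x̄ = [15, 24]
S = H·P̄·Hᵀ + R = [181 174; 174 203]
K = P̄·Hᵀ·S⁻¹ = [96/223 -666/6467; 86/223 -2520/6467]
x' = x̄ + K·y = [6375/6467, 2798/6467]
P' = (I − K·H)·P̄ = [4731/6467 5841/6467; 5841/6467 10041/6467]

x' = [6375/6467, 2798/6467]
P' = [4731/6467 5841/6467; 5841/6467 10041/6467]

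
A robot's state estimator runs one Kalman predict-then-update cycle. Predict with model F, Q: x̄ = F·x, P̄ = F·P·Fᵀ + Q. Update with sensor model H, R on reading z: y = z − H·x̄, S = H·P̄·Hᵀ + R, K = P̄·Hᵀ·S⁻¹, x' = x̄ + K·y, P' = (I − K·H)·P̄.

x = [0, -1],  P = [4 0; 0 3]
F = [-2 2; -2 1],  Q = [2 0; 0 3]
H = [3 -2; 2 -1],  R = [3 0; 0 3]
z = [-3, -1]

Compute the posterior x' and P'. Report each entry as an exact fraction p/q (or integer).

x̄ = F·x = [-2, -1]
P̄ = F·P·Fᵀ + Q = [30 22; 22 22]
y = z − H·x̄ = [1, 2]
S = H·P̄·Hᵀ + R = [97 70; 70 57]
K = P̄·Hᵀ·S⁻¹ = [-38/629 466/629; -286/629 594/629]
x' = x̄ + K·y = [-364/629, 273/629]
P' = (I − K·H)·P̄ = [2910/629 4422/629; 4422/629 7062/629]

x' = [-364/629, 273/629]
P' = [2910/629 4422/629; 4422/629 7062/629]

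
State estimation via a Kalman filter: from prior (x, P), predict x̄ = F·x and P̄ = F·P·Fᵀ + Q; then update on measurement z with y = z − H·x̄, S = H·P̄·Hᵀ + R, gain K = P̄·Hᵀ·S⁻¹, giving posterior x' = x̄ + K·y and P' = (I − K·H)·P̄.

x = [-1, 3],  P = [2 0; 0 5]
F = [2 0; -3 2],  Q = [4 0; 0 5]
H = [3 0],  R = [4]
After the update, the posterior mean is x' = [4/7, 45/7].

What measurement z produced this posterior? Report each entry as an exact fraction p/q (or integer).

z = [2]

x̄ = F·x = [-2, 9]
P̄ = F·P·Fᵀ + Q = [12 -12; -12 43]
S = H·P̄·Hᵀ + R = [112]
K = P̄·Hᵀ·S⁻¹ = [9/28; -9/28]
x' − x̄ = [18/7, -18/7] = K·y
y = (KᵀK)⁻¹·Kᵀ·(x' − x̄) = [8]
z = y + H·x̄ = [8] + [-6] = [2]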